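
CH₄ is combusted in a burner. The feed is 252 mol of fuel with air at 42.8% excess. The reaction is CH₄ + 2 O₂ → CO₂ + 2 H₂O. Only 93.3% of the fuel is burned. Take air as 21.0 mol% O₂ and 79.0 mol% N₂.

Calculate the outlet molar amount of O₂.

Stoichiometric O₂ = 2 × 252 = 504 mol; O₂ fed = 504 × 1.428 = 719.7 mol.
N₂ fed = 719.7 × 79/21 = 2707 mol.
Fuel reacted = 0.933 × 252 → ξ = 235.1 mol.
Outlet (n = n₀ + ν ξ):
  CH₄: 252 − 1(235.1) = 16.88
  O₂: 719.7 − 2(235.1) = 249.5
  N₂: 2707 (inert)
  CO₂: 0 + 1(235.1) = 235.1
  H₂O: 0 + 2(235.1) = 470.2

249 mol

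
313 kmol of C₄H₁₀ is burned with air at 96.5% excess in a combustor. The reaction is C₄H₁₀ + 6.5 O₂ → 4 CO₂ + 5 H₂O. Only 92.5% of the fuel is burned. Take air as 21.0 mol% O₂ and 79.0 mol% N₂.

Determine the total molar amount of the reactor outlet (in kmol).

19800 kmol

Stoichiometric O₂ = 6.5 × 313 = 2034 kmol; O₂ fed = 2034 × 1.965 = 3998 kmol.
N₂ fed = 3998 × 79/21 = 15040 kmol.
Fuel reacted = 0.925 × 313 → ξ = 289.5 kmol.
Outlet (n = n₀ + ν ξ):
  C₄H₁₀: 313 − 1(289.5) = 23.47
  O₂: 3998 − 6.5(289.5) = 2116
  N₂: 15040 (inert)
  CO₂: 0 + 4(289.5) = 1158
  H₂O: 0 + 5(289.5) = 1448
Total out = 23.47 + 2116 + 15040 + 1158 + 1448 = 19780 kmol.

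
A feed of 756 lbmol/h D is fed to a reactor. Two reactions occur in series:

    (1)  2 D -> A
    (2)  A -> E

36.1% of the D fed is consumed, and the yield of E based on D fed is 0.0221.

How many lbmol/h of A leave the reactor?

Conversion of D: D consumed = 2ξ₁ = 0.361 × 756 → ξ₁ = 136.5 lbmol/h.
Yield of E: 1ξ₂ / 756 = 0.0221 → ξ₂ = 16.71 lbmol/h.
Outlet amounts (n = n₀ + Σ ν·ξ):
  D: 756 − 2(136.5) = 483.1
  A: 0 + 1(136.5) − 1(16.71) = 119.8
  E: 0 + 1(16.71) = 16.71

120 lbmol/h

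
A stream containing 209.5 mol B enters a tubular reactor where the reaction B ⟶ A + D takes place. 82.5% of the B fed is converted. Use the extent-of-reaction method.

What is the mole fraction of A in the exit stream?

B reacted = 0.825 × 209.5 = 172.8 mol; ν_B = −1, so ξ = 172.8/1 = 172.8 mol.
Outlet amounts (n = n₀ + ν ξ):
  B: 209.5 − 1(172.8) = 36.66
  A: 0 + 1(172.8) = 172.8
  D: 0 + 1(172.8) = 172.8
Total out = 382.3 mol; y_A = 172.8 / 382.3 = 0.4521.

0.452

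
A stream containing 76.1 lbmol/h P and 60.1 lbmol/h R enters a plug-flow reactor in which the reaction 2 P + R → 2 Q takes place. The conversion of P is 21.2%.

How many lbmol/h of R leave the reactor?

52 lbmol/h

P reacted = 0.212 × 76.1 = 16.13 lbmol/h; ν_P = −2, so ξ = 16.13/2 = 8.067 lbmol/h.
Outlet amounts (n = n₀ + ν ξ):
  P: 76.1 − 2(8.067) = 59.97
  R: 60.1 − 1(8.067) = 52.03
  Q: 0 + 2(8.067) = 16.13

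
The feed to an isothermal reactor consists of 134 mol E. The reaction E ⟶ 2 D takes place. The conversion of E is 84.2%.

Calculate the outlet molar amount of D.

226 mol

E reacted = 0.842 × 134 = 112.8 mol; ν_E = −1, so ξ = 112.8/1 = 112.8 mol.
Outlet amounts (n = n₀ + ν ξ):
  E: 134 − 1(112.8) = 21.17
  D: 0 + 2(112.8) = 225.7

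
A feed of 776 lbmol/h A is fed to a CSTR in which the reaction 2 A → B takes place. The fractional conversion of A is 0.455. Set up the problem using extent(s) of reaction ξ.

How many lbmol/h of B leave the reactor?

177 lbmol/h

A reacted = 0.455 × 776 = 353.1 lbmol/h; ν_A = −2, so ξ = 353.1/2 = 176.5 lbmol/h.
Outlet amounts (n = n₀ + ν ξ):
  A: 776 − 2(176.5) = 422.9
  B: 0 + 1(176.5) = 176.5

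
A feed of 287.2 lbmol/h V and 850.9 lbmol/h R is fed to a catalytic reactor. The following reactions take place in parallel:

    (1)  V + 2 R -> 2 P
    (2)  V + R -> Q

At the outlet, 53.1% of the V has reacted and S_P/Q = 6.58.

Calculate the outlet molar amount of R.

581 lbmol/h

Conversion of V: V consumed = 0.531 × 287.2 = 152.5 lbmol/h = 1ξ₁ + 1ξ₂.
Selectivity: 2ξ₁ / (1ξ₂) = 6.58 → ξ₁ = 3.29 ξ₂.
Substitute: (1·3.29 + 1) ξ₂ = 152.5 → ξ₂ = 35.55 lbmol/h, ξ₁ = 117 lbmol/h.
Outlet amounts (n = n₀ + Σ ν·ξ):
  V: 287.2 − 1(117) − 1(35.55) = 134.7
  R: 850.9 − 2(117) − 1(35.55) = 581.4
  P: 0 + 2(117) = 233.9
  Q: 0 + 1(35.55) = 35.55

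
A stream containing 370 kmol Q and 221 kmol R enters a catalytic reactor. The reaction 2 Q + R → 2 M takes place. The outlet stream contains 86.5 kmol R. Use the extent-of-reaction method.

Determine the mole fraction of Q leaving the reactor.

0.221

For R: n = n₀ − 1ξ → 86.5 = 221 − 1ξ, giving ξ = 134.5 kmol.
Outlet amounts (n = n₀ + ν ξ):
  Q: 370 − 2(134.5) = 101
  R: 221 − 1(134.5) = 86.5
  M: 0 + 2(134.5) = 269
Total out = 456.5 kmol; y_Q = 101 / 456.5 = 0.2212.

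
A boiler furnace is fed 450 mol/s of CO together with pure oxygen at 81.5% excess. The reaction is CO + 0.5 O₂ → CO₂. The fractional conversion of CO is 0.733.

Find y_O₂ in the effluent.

0.351

Stoichiometric O₂ = 0.5 × 450 = 225 mol/s; O₂ fed = 225 × 1.815 = 408.4 mol/s.
Fuel reacted = 0.733 × 450 → ξ = 329.8 mol/s.
Outlet (n = n₀ + ν ξ):
  CO: 450 − 1(329.8) = 120.2
  O₂: 408.4 − 0.5(329.8) = 243.5
  CO₂: 0 + 1(329.8) = 329.8
Total out = 693.5 mol/s; y_O₂ = 243.5 / 693.5 = 0.3511.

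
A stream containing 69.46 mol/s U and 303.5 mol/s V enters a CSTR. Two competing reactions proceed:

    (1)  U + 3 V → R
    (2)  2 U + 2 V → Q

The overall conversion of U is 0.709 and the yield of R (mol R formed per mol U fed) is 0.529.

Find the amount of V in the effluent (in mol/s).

181 mol/s

Yield of R: 1ξ₁ / 69.46 = 0.529 → ξ₁ = 36.74 mol/s.
Conversion of U: 1ξ₁ + 2ξ₂ = 0.709 × 69.46 = 49.25 → ξ₂ = 6.251 mol/s.
Outlet amounts (n = n₀ + Σ ν·ξ):
  U: 69.46 − 1(36.74) − 2(6.251) = 20.21
  V: 303.5 − 3(36.74) − 2(6.251) = 180.8
  R: 0 + 1(36.74) = 36.74
  Q: 0 + 1(6.251) = 6.251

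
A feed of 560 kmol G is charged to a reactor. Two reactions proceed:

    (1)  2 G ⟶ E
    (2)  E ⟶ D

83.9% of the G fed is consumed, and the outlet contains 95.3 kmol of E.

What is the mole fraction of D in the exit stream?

Conversion of G: G consumed = 2ξ₁ = 0.839 × 560 → ξ₁ = 234.9 kmol.
E balance: n_E = 0 + 1ξ₁ − 1ξ₂ = 95.3 → ξ₂ = (1·234.9 − 95.3)/1 = 139.6 kmol.
Outlet amounts (n = n₀ + Σ ν·ξ):
  G: 560 − 2(234.9) = 90.16
  E: 0 + 1(234.9) − 1(139.6) = 95.3
  D: 0 + 1(139.6) = 139.6
Total out = 325.1 kmol; y_D = 139.6 / 325.1 = 0.4295.

0.429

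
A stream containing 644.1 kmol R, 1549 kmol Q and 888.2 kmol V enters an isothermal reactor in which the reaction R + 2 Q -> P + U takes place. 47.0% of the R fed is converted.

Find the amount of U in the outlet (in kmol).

R reacted = 0.47 × 644.1 = 302.7 kmol; ν_R = −1, so ξ = 302.7/1 = 302.7 kmol.
Outlet amounts (n = n₀ + ν ξ):
  R: 644.1 − 1(302.7) = 341.4
  Q: 1549 − 2(302.7) = 943.5
  P: 0 + 1(302.7) = 302.7
  U: 0 + 1(302.7) = 302.7
  V: 888.2 (inert)

303 kmol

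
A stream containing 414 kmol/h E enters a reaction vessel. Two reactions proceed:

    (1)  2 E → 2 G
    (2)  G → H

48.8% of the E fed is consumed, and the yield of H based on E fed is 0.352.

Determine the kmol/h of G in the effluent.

56.3 kmol/h

Conversion of E: E consumed = 2ξ₁ = 0.488 × 414 → ξ₁ = 101 kmol/h.
Yield of H: 1ξ₂ / 414 = 0.352 → ξ₂ = 145.7 kmol/h.
Outlet amounts (n = n₀ + Σ ν·ξ):
  E: 414 − 2(101) = 212
  G: 0 + 2(101) − 1(145.7) = 56.3
  H: 0 + 1(145.7) = 145.7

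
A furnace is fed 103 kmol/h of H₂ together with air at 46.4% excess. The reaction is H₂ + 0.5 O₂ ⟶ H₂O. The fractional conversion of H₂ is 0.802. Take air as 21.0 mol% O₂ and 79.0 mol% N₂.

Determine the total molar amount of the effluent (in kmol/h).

421 kmol/h

Stoichiometric O₂ = 0.5 × 103 = 51.5 kmol/h; O₂ fed = 51.5 × 1.464 = 75.4 kmol/h.
N₂ fed = 75.4 × 79/21 = 283.6 kmol/h.
Fuel reacted = 0.802 × 103 → ξ = 82.61 kmol/h.
Outlet (n = n₀ + ν ξ):
  H₂: 103 − 1(82.61) = 20.39
  O₂: 75.4 − 0.5(82.61) = 34.09
  N₂: 283.6 (inert)
  H₂O: 0 + 1(82.61) = 82.61
Total out = 20.39 + 34.09 + 283.6 + 82.61 = 420.7 kmol/h.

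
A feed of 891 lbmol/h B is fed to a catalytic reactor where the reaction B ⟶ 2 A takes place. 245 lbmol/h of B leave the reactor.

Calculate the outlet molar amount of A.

1290 lbmol/h

For B: n = n₀ − 1ξ → 245 = 891 − 1ξ, giving ξ = 646 lbmol/h.
Outlet amounts (n = n₀ + ν ξ):
  B: 891 − 1(646) = 245
  A: 0 + 2(646) = 1292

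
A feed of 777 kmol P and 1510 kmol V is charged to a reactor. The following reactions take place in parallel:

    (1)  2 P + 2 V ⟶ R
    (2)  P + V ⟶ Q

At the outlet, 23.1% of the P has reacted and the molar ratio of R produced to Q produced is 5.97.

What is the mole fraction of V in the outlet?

0.657

Conversion of P: P consumed = 0.231 × 777 = 179.5 kmol = 2ξ₁ + 1ξ₂.
Selectivity: 1ξ₁ / (1ξ₂) = 5.97 → ξ₁ = 5.97 ξ₂.
Substitute: (2·5.97 + 1) ξ₂ = 179.5 → ξ₂ = 13.87 kmol, ξ₁ = 82.81 kmol.
Outlet amounts (n = n₀ + Σ ν·ξ):
  P: 777 − 2(82.81) − 1(13.87) = 597.5
  V: 1510 − 2(82.81) − 1(13.87) = 1331
  R: 0 + 1(82.81) = 82.81
  Q: 0 + 1(13.87) = 13.87
Total out = 2025 kmol; y_V = 1331 / 2025 = 0.6571.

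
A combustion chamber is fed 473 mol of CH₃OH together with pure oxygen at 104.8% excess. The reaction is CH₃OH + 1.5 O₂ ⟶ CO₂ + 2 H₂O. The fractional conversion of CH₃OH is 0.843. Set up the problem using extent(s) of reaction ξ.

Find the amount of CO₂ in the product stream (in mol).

399 mol

Stoichiometric O₂ = 1.5 × 473 = 709.5 mol; O₂ fed = 709.5 × 2.048 = 1453 mol.
Fuel reacted = 0.843 × 473 → ξ = 398.7 mol.
Outlet (n = n₀ + ν ξ):
  CH₃OH: 473 − 1(398.7) = 74.26
  O₂: 1453 − 1.5(398.7) = 854.9
  CO₂: 0 + 1(398.7) = 398.7
  H₂O: 0 + 2(398.7) = 797.5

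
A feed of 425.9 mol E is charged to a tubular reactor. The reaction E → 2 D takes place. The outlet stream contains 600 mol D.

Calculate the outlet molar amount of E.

126 mol

For D: n = n₀ + 2ξ → 600 = 0 + 2ξ, giving ξ = 300 mol.
Outlet amounts (n = n₀ + ν ξ):
  E: 425.9 − 1(300) = 125.9
  D: 0 + 2(300) = 600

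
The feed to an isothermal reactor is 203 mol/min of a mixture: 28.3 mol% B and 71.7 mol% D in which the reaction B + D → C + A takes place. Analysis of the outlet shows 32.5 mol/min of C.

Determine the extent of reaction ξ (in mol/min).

ξ = 32.5 mol/min

For C: n = n₀ + 1ξ → 32.5 = 0 + 1ξ, giving ξ = 32.5 mol/min.
Outlet amounts (n = n₀ + ν ξ):
  B: 57.45 − 1(32.5) = 24.95
  D: 145.6 − 1(32.5) = 113.1
  C: 0 + 1(32.5) = 32.5
  A: 0 + 1(32.5) = 32.5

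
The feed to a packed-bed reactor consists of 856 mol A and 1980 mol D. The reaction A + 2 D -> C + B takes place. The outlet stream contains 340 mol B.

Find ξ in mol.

ξ = 340 mol

For B: n = n₀ + 1ξ → 340 = 0 + 1ξ, giving ξ = 340 mol.
Outlet amounts (n = n₀ + ν ξ):
  A: 856 − 1(340) = 516
  D: 1980 − 2(340) = 1300
  C: 0 + 1(340) = 340
  B: 0 + 1(340) = 340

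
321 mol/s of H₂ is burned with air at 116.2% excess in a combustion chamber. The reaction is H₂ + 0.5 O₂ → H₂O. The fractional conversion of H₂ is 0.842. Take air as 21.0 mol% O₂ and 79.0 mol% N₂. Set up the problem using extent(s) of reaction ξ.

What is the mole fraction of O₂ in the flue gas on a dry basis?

Stoichiometric O₂ = 0.5 × 321 = 160.5 mol/s; O₂ fed = 160.5 × 2.162 = 347 mol/s.
N₂ fed = 347 × 79/21 = 1305 mol/s.
Fuel reacted = 0.842 × 321 → ξ = 270.3 mol/s.
Outlet (n = n₀ + ν ξ):
  H₂: 321 − 1(270.3) = 50.72
  O₂: 347 − 0.5(270.3) = 211.9
  N₂: 1305 (inert)
  H₂O: 0 + 1(270.3) = 270.3
Dry total = 1568 mol/s; y_O₂ (dry) = 211.9 / 1568 = 0.1351.

0.135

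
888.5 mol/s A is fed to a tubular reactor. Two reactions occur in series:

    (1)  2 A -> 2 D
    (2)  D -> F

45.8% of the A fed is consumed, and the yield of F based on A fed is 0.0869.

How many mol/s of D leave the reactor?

330 mol/s

Conversion of A: A consumed = 2ξ₁ = 0.458 × 888.5 → ξ₁ = 203.5 mol/s.
Yield of F: 1ξ₂ / 888.5 = 0.0869 → ξ₂ = 77.21 mol/s.
Outlet amounts (n = n₀ + Σ ν·ξ):
  A: 888.5 − 2(203.5) = 481.6
  D: 0 + 2(203.5) − 1(77.21) = 329.7
  F: 0 + 1(77.21) = 77.21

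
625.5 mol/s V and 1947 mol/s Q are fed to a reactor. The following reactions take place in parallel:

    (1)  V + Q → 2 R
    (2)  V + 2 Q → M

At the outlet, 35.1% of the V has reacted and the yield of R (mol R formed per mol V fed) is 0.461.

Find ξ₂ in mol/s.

Yield of R: 2ξ₁ / 625.5 = 0.461 → ξ₁ = 144.2 mol/s.
Conversion of V: 1ξ₁ + 1ξ₂ = 0.351 × 625.5 = 219.6 → ξ₂ = 75.37 mol/s.
Outlet amounts (n = n₀ + Σ ν·ξ):
  V: 625.5 − 1(144.2) − 1(75.37) = 405.9
  Q: 1947 − 1(144.2) − 2(75.37) = 1652
  R: 0 + 2(144.2) = 288.4
  M: 0 + 1(75.37) = 75.37

ξ₂ = 75.4 mol/s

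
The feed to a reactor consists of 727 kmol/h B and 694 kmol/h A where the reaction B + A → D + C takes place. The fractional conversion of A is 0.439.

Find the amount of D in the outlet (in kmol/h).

305 kmol/h

A reacted = 0.439 × 694 = 304.7 kmol/h; ν_A = −1, so ξ = 304.7/1 = 304.7 kmol/h.
Outlet amounts (n = n₀ + ν ξ):
  B: 727 − 1(304.7) = 422.3
  A: 694 − 1(304.7) = 389.3
  D: 0 + 1(304.7) = 304.7
  C: 0 + 1(304.7) = 304.7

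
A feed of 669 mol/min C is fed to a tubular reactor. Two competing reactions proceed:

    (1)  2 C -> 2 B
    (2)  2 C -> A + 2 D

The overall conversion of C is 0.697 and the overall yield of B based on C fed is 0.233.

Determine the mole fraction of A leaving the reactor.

Yield of B: 2ξ₁ / 669 = 0.233 → ξ₁ = 77.94 mol/min.
Conversion of C: 2ξ₁ + 2ξ₂ = 0.697 × 669 = 466.3 → ξ₂ = 155.2 mol/min.
Outlet amounts (n = n₀ + Σ ν·ξ):
  C: 669 − 2(77.94) − 2(155.2) = 202.7
  B: 0 + 2(77.94) = 155.9
  A: 0 + 1(155.2) = 155.2
  D: 0 + 2(155.2) = 310.4
Total out = 824.2 mol/min; y_A = 155.2 / 824.2 = 0.1883.

0.188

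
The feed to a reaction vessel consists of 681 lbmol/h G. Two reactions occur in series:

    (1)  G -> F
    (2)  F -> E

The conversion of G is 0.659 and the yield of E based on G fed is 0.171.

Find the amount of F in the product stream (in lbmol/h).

Conversion of G: G consumed = 1ξ₁ = 0.659 × 681 → ξ₁ = 448.8 lbmol/h.
Yield of E: 1ξ₂ / 681 = 0.171 → ξ₂ = 116.5 lbmol/h.
Outlet amounts (n = n₀ + Σ ν·ξ):
  G: 681 − 1(448.8) = 232.2
  F: 0 + 1(448.8) − 1(116.5) = 332.3
  E: 0 + 1(116.5) = 116.5

332 lbmol/h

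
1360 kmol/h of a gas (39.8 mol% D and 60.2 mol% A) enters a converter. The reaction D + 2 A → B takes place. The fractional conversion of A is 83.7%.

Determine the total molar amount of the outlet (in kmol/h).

675 kmol/h

A reacted = 0.837 × 818.7 = 685.3 kmol/h; ν_A = −2, so ξ = 685.3/2 = 342.6 kmol/h.
Outlet amounts (n = n₀ + ν ξ):
  D: 541.3 − 1(342.6) = 198.6
  A: 818.7 − 2(342.6) = 133.5
  B: 0 + 1(342.6) = 342.6
Total out = 198.6 + 133.5 + 342.6 = 674.7 kmol/h.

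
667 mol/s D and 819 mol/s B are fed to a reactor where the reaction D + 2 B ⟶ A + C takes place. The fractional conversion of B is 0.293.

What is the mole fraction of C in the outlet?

B reacted = 0.293 × 819 = 240 mol/s; ν_B = −2, so ξ = 240/2 = 120 mol/s.
Outlet amounts (n = n₀ + ν ξ):
  D: 667 − 1(120) = 547
  B: 819 − 2(120) = 579
  A: 0 + 1(120) = 120
  C: 0 + 1(120) = 120
Total out = 1366 mol/s; y_C = 120 / 1366 = 0.08783.

0.0878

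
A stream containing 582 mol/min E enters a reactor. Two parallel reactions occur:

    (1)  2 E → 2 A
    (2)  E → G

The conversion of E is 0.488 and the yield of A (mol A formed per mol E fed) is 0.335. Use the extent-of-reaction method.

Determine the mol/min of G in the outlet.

Yield of A: 2ξ₁ / 582 = 0.335 → ξ₁ = 97.48 mol/min.
Conversion of E: 2ξ₁ + 1ξ₂ = 0.488 × 582 = 284 → ξ₂ = 89.05 mol/min.
Outlet amounts (n = n₀ + Σ ν·ξ):
  E: 582 − 2(97.48) − 1(89.05) = 298
  A: 0 + 2(97.48) = 195
  G: 0 + 1(89.05) = 89.05

89 mol/min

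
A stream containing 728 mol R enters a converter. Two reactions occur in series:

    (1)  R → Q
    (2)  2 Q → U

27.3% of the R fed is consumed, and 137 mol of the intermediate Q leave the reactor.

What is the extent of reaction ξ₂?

Conversion of R: R consumed = 1ξ₁ = 0.273 × 728 → ξ₁ = 198.7 mol.
Q balance: n_Q = 0 + 1ξ₁ − 2ξ₂ = 137 → ξ₂ = (1·198.7 − 137)/2 = 30.87 mol.
Outlet amounts (n = n₀ + Σ ν·ξ):
  R: 728 − 1(198.7) = 529.3
  Q: 0 + 1(198.7) − 2(30.87) = 137
  U: 0 + 1(30.87) = 30.87

ξ₂ = 30.9 mol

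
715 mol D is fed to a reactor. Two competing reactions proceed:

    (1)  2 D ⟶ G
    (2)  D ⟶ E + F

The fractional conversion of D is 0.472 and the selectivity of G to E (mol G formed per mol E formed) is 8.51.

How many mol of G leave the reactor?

Conversion of D: D consumed = 0.472 × 715 = 337.5 mol = 2ξ₁ + 1ξ₂.
Selectivity: 1ξ₁ / (1ξ₂) = 8.51 → ξ₁ = 8.51 ξ₂.
Substitute: (2·8.51 + 1) ξ₂ = 337.5 → ξ₂ = 18.73 mol, ξ₁ = 159.4 mol.
Outlet amounts (n = n₀ + Σ ν·ξ):
  D: 715 − 2(159.4) − 1(18.73) = 377.5
  G: 0 + 1(159.4) = 159.4
  E: 0 + 1(18.73) = 18.73
  F: 0 + 1(18.73) = 18.73

159 mol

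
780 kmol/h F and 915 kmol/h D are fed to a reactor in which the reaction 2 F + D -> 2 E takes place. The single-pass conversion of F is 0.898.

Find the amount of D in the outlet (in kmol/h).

565 kmol/h

F reacted = 0.898 × 780 = 700.4 kmol/h; ν_F = −2, so ξ = 700.4/2 = 350.2 kmol/h.
Outlet amounts (n = n₀ + ν ξ):
  F: 780 − 2(350.2) = 79.56
  D: 915 − 1(350.2) = 564.8
  E: 0 + 2(350.2) = 700.4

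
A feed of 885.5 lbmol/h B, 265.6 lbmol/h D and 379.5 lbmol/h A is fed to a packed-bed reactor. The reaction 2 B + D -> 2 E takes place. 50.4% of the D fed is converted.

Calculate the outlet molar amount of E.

268 lbmol/h

D reacted = 0.504 × 265.6 = 133.9 lbmol/h; ν_D = −1, so ξ = 133.9/1 = 133.9 lbmol/h.
Outlet amounts (n = n₀ + ν ξ):
  B: 885.5 − 2(133.9) = 617.8
  D: 265.6 − 1(133.9) = 131.7
  E: 0 + 2(133.9) = 267.7
  A: 379.5 (inert)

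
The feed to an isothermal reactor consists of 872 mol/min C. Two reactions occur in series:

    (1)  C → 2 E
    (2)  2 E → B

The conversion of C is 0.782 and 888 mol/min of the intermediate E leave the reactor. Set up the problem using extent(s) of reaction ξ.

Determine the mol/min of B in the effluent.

238 mol/min

Conversion of C: C consumed = 1ξ₁ = 0.782 × 872 → ξ₁ = 681.9 mol/min.
E balance: n_E = 0 + 2ξ₁ − 2ξ₂ = 888 → ξ₂ = (2·681.9 − 888)/2 = 237.9 mol/min.
Outlet amounts (n = n₀ + Σ ν·ξ):
  C: 872 − 1(681.9) = 190.1
  E: 0 + 2(681.9) − 2(237.9) = 888
  B: 0 + 1(237.9) = 237.9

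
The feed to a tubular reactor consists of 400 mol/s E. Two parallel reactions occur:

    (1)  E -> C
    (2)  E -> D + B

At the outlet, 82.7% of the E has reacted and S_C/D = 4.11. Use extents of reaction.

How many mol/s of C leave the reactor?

Conversion of E: E consumed = 0.827 × 400 = 330.8 mol/s = 1ξ₁ + 1ξ₂.
Selectivity: 1ξ₁ / (1ξ₂) = 4.11 → ξ₁ = 4.11 ξ₂.
Substitute: (1·4.11 + 1) ξ₂ = 330.8 → ξ₂ = 64.74 mol/s, ξ₁ = 266.1 mol/s.
Outlet amounts (n = n₀ + Σ ν·ξ):
  E: 400 − 1(266.1) − 1(64.74) = 69.2
  C: 0 + 1(266.1) = 266.1
  D: 0 + 1(64.74) = 64.74
  B: 0 + 1(64.74) = 64.74

266 mol/s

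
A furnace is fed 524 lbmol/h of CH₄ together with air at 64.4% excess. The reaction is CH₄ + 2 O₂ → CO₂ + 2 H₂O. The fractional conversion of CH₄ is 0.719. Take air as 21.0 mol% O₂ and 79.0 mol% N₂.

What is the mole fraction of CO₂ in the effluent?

Stoichiometric O₂ = 2 × 524 = 1048 lbmol/h; O₂ fed = 1048 × 1.644 = 1723 lbmol/h.
N₂ fed = 1723 × 79/21 = 6481 lbmol/h.
Fuel reacted = 0.719 × 524 → ξ = 376.8 lbmol/h.
Outlet (n = n₀ + ν ξ):
  CH₄: 524 − 1(376.8) = 147.2
  O₂: 1723 − 2(376.8) = 969.4
  N₂: 6481 (inert)
  CO₂: 0 + 1(376.8) = 376.8
  H₂O: 0 + 2(376.8) = 753.5
Total out = 8728 lbmol/h; y_CO₂ = 376.8 / 8728 = 0.04316.

0.0432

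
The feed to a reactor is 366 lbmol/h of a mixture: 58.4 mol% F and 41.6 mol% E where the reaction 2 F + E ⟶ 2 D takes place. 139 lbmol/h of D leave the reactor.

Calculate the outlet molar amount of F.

74.7 lbmol/h

For D: n = n₀ + 2ξ → 139 = 0 + 2ξ, giving ξ = 69.5 lbmol/h.
Outlet amounts (n = n₀ + ν ξ):
  F: 213.7 − 2(69.5) = 74.74
  E: 152.3 − 1(69.5) = 82.76
  D: 0 + 2(69.5) = 139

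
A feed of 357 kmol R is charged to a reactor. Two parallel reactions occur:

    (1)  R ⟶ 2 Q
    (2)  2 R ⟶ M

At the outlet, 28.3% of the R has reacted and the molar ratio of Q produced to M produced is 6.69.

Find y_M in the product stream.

0.0471

Conversion of R: R consumed = 0.283 × 357 = 101 kmol = 1ξ₁ + 2ξ₂.
Selectivity: 2ξ₁ / (1ξ₂) = 6.69 → ξ₁ = 3.345 ξ₂.
Substitute: (1·3.345 + 2) ξ₂ = 101 → ξ₂ = 18.9 kmol, ξ₁ = 63.23 kmol.
Outlet amounts (n = n₀ + Σ ν·ξ):
  R: 357 − 1(63.23) − 2(18.9) = 256
  Q: 0 + 2(63.23) = 126.5
  M: 0 + 1(18.9) = 18.9
Total out = 401.3 kmol; y_M = 18.9 / 401.3 = 0.0471.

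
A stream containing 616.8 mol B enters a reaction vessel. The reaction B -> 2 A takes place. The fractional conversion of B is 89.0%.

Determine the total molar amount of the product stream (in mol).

1170 mol

B reacted = 0.89 × 616.8 = 549 mol; ν_B = −1, so ξ = 549/1 = 549 mol.
Outlet amounts (n = n₀ + ν ξ):
  B: 616.8 − 1(549) = 67.85
  A: 0 + 2(549) = 1098
Total out = 67.85 + 1098 = 1166 mol.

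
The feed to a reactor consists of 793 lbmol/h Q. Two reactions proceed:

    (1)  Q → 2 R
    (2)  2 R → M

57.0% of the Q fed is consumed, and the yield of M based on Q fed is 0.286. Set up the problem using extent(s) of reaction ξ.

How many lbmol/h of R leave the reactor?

Conversion of Q: Q consumed = 1ξ₁ = 0.57 × 793 → ξ₁ = 452 lbmol/h.
Yield of M: 1ξ₂ / 793 = 0.286 → ξ₂ = 226.8 lbmol/h.
Outlet amounts (n = n₀ + Σ ν·ξ):
  Q: 793 − 1(452) = 341
  R: 0 + 2(452) − 2(226.8) = 450.4
  M: 0 + 1(226.8) = 226.8

450 lbmol/h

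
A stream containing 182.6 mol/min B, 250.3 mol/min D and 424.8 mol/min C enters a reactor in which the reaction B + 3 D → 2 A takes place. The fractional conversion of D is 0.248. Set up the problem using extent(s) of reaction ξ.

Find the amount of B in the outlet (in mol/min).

D reacted = 0.248 × 250.3 = 62.07 mol/min; ν_D = −3, so ξ = 62.07/3 = 20.69 mol/min.
Outlet amounts (n = n₀ + ν ξ):
  B: 182.6 − 1(20.69) = 161.9
  D: 250.3 − 3(20.69) = 188.2
  A: 0 + 2(20.69) = 41.38
  C: 424.8 (inert)

162 mol/min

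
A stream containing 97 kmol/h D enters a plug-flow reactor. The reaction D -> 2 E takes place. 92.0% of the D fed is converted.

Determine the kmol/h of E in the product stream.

178 kmol/h

D reacted = 0.92 × 97 = 89.24 kmol/h; ν_D = −1, so ξ = 89.24/1 = 89.24 kmol/h.
Outlet amounts (n = n₀ + ν ξ):
  D: 97 − 1(89.24) = 7.76
  E: 0 + 2(89.24) = 178.5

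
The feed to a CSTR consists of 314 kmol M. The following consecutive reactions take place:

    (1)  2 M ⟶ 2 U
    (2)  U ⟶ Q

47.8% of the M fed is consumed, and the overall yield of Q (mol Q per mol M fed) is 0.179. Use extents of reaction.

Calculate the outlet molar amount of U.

93.9 kmol

Conversion of M: M consumed = 2ξ₁ = 0.478 × 314 → ξ₁ = 75.05 kmol.
Yield of Q: 1ξ₂ / 314 = 0.179 → ξ₂ = 56.21 kmol.
Outlet amounts (n = n₀ + Σ ν·ξ):
  M: 314 − 2(75.05) = 163.9
  U: 0 + 2(75.05) − 1(56.21) = 93.89
  Q: 0 + 1(56.21) = 56.21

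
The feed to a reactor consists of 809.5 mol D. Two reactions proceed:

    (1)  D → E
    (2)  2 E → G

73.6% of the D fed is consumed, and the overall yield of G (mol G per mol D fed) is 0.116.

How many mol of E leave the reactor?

Conversion of D: D consumed = 1ξ₁ = 0.736 × 809.5 → ξ₁ = 595.8 mol.
Yield of G: 1ξ₂ / 809.5 = 0.116 → ξ₂ = 93.9 mol.
Outlet amounts (n = n₀ + Σ ν·ξ):
  D: 809.5 − 1(595.8) = 213.7
  E: 0 + 1(595.8) − 2(93.9) = 408
  G: 0 + 1(93.9) = 93.9

408 mol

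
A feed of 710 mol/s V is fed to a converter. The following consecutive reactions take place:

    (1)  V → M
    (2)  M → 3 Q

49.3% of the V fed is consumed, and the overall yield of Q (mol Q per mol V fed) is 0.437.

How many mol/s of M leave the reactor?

Conversion of V: V consumed = 1ξ₁ = 0.493 × 710 → ξ₁ = 350 mol/s.
Yield of Q: 3ξ₂ / 710 = 0.437 → ξ₂ = 103.4 mol/s.
Outlet amounts (n = n₀ + Σ ν·ξ):
  V: 710 − 1(350) = 360
  M: 0 + 1(350) − 1(103.4) = 246.6
  Q: 0 + 3(103.4) = 310.3

247 mol/s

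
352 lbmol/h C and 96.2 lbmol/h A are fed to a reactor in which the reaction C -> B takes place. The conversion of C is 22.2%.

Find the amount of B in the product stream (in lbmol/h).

78.1 lbmol/h

C reacted = 0.222 × 352 = 78.14 lbmol/h; ν_C = −1, so ξ = 78.14/1 = 78.14 lbmol/h.
Outlet amounts (n = n₀ + ν ξ):
  C: 352 − 1(78.14) = 273.9
  B: 0 + 1(78.14) = 78.14
  A: 96.2 (inert)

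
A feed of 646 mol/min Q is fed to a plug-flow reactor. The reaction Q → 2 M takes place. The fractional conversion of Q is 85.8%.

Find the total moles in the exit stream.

1200 mol/min

Q reacted = 0.858 × 646 = 554.3 mol/min; ν_Q = −1, so ξ = 554.3/1 = 554.3 mol/min.
Outlet amounts (n = n₀ + ν ξ):
  Q: 646 − 1(554.3) = 91.73
  M: 0 + 2(554.3) = 1109
Total out = 91.73 + 1109 = 1200 mol/min.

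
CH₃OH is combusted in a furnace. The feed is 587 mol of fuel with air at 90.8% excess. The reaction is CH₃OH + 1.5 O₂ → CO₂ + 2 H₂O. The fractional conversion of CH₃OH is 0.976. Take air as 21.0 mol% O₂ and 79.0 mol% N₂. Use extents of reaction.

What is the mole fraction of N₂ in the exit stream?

0.712

Stoichiometric O₂ = 1.5 × 587 = 880.5 mol; O₂ fed = 880.5 × 1.908 = 1680 mol.
N₂ fed = 1680 × 79/21 = 6320 mol.
Fuel reacted = 0.976 × 587 → ξ = 572.9 mol.
Outlet (n = n₀ + ν ξ):
  CH₃OH: 587 − 1(572.9) = 14.09
  O₂: 1680 − 1.5(572.9) = 820.6
  N₂: 6320 (inert)
  CO₂: 0 + 1(572.9) = 572.9
  H₂O: 0 + 2(572.9) = 1146
Total out = 8873 mol; y_N₂ = 6320 / 8873 = 0.7122.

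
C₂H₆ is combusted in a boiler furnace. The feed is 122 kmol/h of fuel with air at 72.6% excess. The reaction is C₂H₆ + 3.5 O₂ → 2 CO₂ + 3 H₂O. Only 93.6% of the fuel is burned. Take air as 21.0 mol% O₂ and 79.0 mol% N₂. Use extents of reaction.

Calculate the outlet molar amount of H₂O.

343 kmol/h

Stoichiometric O₂ = 3.5 × 122 = 427 kmol/h; O₂ fed = 427 × 1.726 = 737 kmol/h.
N₂ fed = 737 × 79/21 = 2773 kmol/h.
Fuel reacted = 0.936 × 122 → ξ = 114.2 kmol/h.
Outlet (n = n₀ + ν ξ):
  C₂H₆: 122 − 1(114.2) = 7.808
  O₂: 737 − 3.5(114.2) = 337.3
  N₂: 2773 (inert)
  CO₂: 0 + 2(114.2) = 228.4
  H₂O: 0 + 3(114.2) = 342.6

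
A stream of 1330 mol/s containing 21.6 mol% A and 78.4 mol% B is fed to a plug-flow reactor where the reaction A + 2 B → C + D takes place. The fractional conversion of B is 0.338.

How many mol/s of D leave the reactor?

176 mol/s

B reacted = 0.338 × 1043 = 352.4 mol/s; ν_B = −2, so ξ = 352.4/2 = 176.2 mol/s.
Outlet amounts (n = n₀ + ν ξ):
  A: 287.3 − 1(176.2) = 111.1
  B: 1043 − 2(176.2) = 690.3
  C: 0 + 1(176.2) = 176.2
  D: 0 + 1(176.2) = 176.2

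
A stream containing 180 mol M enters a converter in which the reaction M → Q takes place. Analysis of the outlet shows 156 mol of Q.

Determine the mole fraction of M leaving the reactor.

0.133

For Q: n = n₀ + 1ξ → 156 = 0 + 1ξ, giving ξ = 156 mol.
Outlet amounts (n = n₀ + ν ξ):
  M: 180 − 1(156) = 24
  Q: 0 + 1(156) = 156
Total out = 180 mol; y_M = 24 / 180 = 0.1333.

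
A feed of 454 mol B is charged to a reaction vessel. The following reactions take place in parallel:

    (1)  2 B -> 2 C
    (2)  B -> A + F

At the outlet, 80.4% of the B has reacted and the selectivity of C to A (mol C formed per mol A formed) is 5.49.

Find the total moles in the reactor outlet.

Conversion of B: B consumed = 0.804 × 454 = 365 mol = 2ξ₁ + 1ξ₂.
Selectivity: 2ξ₁ / (1ξ₂) = 5.49 → ξ₁ = 2.745 ξ₂.
Substitute: (2·2.745 + 1) ξ₂ = 365 → ξ₂ = 56.24 mol, ξ₁ = 154.4 mol.
Outlet amounts (n = n₀ + Σ ν·ξ):
  B: 454 − 2(154.4) − 1(56.24) = 88.98
  C: 0 + 2(154.4) = 308.8
  A: 0 + 1(56.24) = 56.24
  F: 0 + 1(56.24) = 56.24
Total out = 88.98 + 308.8 + 56.24 + 56.24 = 510.2 mol.

510 mol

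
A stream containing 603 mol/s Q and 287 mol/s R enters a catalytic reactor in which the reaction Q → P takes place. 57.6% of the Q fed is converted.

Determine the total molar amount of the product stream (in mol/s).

Q reacted = 0.576 × 603 = 347.3 mol/s; ν_Q = −1, so ξ = 347.3/1 = 347.3 mol/s.
Outlet amounts (n = n₀ + ν ξ):
  Q: 603 − 1(347.3) = 255.7
  P: 0 + 1(347.3) = 347.3
  R: 287 (inert)
Total out = 255.7 + 347.3 + 287 = 890 mol/s.

890 mol/s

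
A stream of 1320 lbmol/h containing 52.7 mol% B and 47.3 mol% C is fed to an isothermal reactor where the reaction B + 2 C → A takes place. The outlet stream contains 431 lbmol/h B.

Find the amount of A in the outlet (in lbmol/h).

For B: n = n₀ − 1ξ → 431 = 695.6 − 1ξ, giving ξ = 264.6 lbmol/h.
Outlet amounts (n = n₀ + ν ξ):
  B: 695.6 − 1(264.6) = 431
  C: 624.4 − 2(264.6) = 95.08
  A: 0 + 1(264.6) = 264.6

265 lbmol/h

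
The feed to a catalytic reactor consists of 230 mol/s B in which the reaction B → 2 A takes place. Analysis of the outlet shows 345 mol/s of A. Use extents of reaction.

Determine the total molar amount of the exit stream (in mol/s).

402 mol/s

For A: n = n₀ + 2ξ → 345 = 0 + 2ξ, giving ξ = 172.5 mol/s.
Outlet amounts (n = n₀ + ν ξ):
  B: 230 − 1(172.5) = 57.5
  A: 0 + 2(172.5) = 345
Total out = 57.5 + 345 = 402.5 mol/s.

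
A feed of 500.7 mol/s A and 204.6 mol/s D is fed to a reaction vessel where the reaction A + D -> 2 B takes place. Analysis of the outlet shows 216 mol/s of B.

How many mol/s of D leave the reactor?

96.6 mol/s

For B: n = n₀ + 2ξ → 216 = 0 + 2ξ, giving ξ = 108 mol/s.
Outlet amounts (n = n₀ + ν ξ):
  A: 500.7 − 1(108) = 392.7
  D: 204.6 − 1(108) = 96.6
  B: 0 + 2(108) = 216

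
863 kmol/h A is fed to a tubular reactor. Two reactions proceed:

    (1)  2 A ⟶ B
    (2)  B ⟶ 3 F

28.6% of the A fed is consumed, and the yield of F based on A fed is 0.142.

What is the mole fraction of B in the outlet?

Conversion of A: A consumed = 2ξ₁ = 0.286 × 863 → ξ₁ = 123.4 kmol/h.
Yield of F: 3ξ₂ / 863 = 0.142 → ξ₂ = 40.85 kmol/h.
Outlet amounts (n = n₀ + Σ ν·ξ):
  A: 863 − 2(123.4) = 616.2
  B: 0 + 1(123.4) − 1(40.85) = 82.56
  F: 0 + 3(40.85) = 122.5
Total out = 821.3 kmol/h; y_B = 82.56 / 821.3 = 0.1005.

0.101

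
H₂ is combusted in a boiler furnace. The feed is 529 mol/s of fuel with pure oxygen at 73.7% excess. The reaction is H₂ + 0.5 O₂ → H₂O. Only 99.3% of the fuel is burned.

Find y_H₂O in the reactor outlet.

Stoichiometric O₂ = 0.5 × 529 = 264.5 mol/s; O₂ fed = 264.5 × 1.737 = 459.4 mol/s.
Fuel reacted = 0.993 × 529 → ξ = 525.3 mol/s.
Outlet (n = n₀ + ν ξ):
  H₂: 529 − 1(525.3) = 3.703
  O₂: 459.4 − 0.5(525.3) = 196.8
  H₂O: 0 + 1(525.3) = 525.3
Total out = 725.8 mol/s; y_H₂O = 525.3 / 725.8 = 0.7238.

0.724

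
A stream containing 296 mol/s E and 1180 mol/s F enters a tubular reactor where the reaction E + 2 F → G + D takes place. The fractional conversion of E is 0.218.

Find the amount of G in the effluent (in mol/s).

64.5 mol/s

E reacted = 0.218 × 296 = 64.53 mol/s; ν_E = −1, so ξ = 64.53/1 = 64.53 mol/s.
Outlet amounts (n = n₀ + ν ξ):
  E: 296 − 1(64.53) = 231.5
  F: 1180 − 2(64.53) = 1051
  G: 0 + 1(64.53) = 64.53
  D: 0 + 1(64.53) = 64.53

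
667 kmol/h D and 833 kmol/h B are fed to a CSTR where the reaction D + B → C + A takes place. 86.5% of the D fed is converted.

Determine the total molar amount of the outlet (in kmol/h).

1500 kmol/h

D reacted = 0.865 × 667 = 577 kmol/h; ν_D = −1, so ξ = 577/1 = 577 kmol/h.
Outlet amounts (n = n₀ + ν ξ):
  D: 667 − 1(577) = 90.04
  B: 833 − 1(577) = 256
  C: 0 + 1(577) = 577
  A: 0 + 1(577) = 577
Total out = 90.04 + 256 + 577 + 577 = 1500 kmol/h.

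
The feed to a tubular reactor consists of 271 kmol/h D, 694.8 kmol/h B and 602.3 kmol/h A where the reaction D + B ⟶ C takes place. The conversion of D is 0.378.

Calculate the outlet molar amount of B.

592 kmol/h

D reacted = 0.378 × 271 = 102.4 kmol/h; ν_D = −1, so ξ = 102.4/1 = 102.4 kmol/h.
Outlet amounts (n = n₀ + ν ξ):
  D: 271 − 1(102.4) = 168.6
  B: 694.8 − 1(102.4) = 592.4
  C: 0 + 1(102.4) = 102.4
  A: 602.3 (inert)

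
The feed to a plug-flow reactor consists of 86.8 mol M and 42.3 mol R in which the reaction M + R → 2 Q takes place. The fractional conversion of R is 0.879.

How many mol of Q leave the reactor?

R reacted = 0.879 × 42.3 = 37.18 mol; ν_R = −1, so ξ = 37.18/1 = 37.18 mol.
Outlet amounts (n = n₀ + ν ξ):
  M: 86.8 − 1(37.18) = 49.62
  R: 42.3 − 1(37.18) = 5.118
  Q: 0 + 2(37.18) = 74.36

74.4 mol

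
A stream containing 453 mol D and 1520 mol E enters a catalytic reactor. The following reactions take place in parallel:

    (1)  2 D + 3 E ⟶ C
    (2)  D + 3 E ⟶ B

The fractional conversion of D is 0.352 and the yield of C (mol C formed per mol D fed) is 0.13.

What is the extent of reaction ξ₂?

ξ₂ = 41.7 mol

Yield of C: 1ξ₁ / 453 = 0.13 → ξ₁ = 58.89 mol.
Conversion of D: 2ξ₁ + 1ξ₂ = 0.352 × 453 = 159.5 → ξ₂ = 41.68 mol.
Outlet amounts (n = n₀ + Σ ν·ξ):
  D: 453 − 2(58.89) − 1(41.68) = 293.5
  E: 1520 − 3(58.89) − 3(41.68) = 1218
  C: 0 + 1(58.89) = 58.89
  B: 0 + 1(41.68) = 41.68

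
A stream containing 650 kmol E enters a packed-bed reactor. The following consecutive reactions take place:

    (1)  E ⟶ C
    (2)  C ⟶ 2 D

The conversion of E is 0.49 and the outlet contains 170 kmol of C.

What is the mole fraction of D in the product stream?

Conversion of E: E consumed = 1ξ₁ = 0.49 × 650 → ξ₁ = 318.5 kmol.
C balance: n_C = 0 + 1ξ₁ − 1ξ₂ = 170 → ξ₂ = (1·318.5 − 170)/1 = 148.5 kmol.
Outlet amounts (n = n₀ + Σ ν·ξ):
  E: 650 − 1(318.5) = 331.5
  C: 0 + 1(318.5) − 1(148.5) = 170
  D: 0 + 2(148.5) = 297
Total out = 798.5 kmol; y_D = 297 / 798.5 = 0.3719.

0.372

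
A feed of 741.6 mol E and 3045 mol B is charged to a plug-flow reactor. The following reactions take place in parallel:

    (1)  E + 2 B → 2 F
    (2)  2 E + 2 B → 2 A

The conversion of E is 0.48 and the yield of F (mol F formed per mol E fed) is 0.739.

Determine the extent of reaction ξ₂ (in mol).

ξ₂ = 41 mol

Yield of F: 2ξ₁ / 741.6 = 0.739 → ξ₁ = 274 mol.
Conversion of E: 1ξ₁ + 2ξ₂ = 0.48 × 741.6 = 356 → ξ₂ = 40.97 mol.
Outlet amounts (n = n₀ + Σ ν·ξ):
  E: 741.6 − 1(274) − 2(40.97) = 385.6
  B: 3045 − 2(274) − 2(40.97) = 2415
  F: 0 + 2(274) = 548
  A: 0 + 2(40.97) = 81.95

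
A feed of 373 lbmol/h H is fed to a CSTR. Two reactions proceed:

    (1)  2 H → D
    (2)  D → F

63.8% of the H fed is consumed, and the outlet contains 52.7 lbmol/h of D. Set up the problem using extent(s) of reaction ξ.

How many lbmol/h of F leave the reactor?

Conversion of H: H consumed = 2ξ₁ = 0.638 × 373 → ξ₁ = 119 lbmol/h.
D balance: n_D = 0 + 1ξ₁ − 1ξ₂ = 52.7 → ξ₂ = (1·119 − 52.7)/1 = 66.29 lbmol/h.
Outlet amounts (n = n₀ + Σ ν·ξ):
  H: 373 − 2(119) = 135
  D: 0 + 1(119) − 1(66.29) = 52.7
  F: 0 + 1(66.29) = 66.29

66.3 lbmol/h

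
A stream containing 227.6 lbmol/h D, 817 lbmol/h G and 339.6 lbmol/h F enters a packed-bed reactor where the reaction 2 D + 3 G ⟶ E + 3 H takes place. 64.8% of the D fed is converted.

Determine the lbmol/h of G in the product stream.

596 lbmol/h

D reacted = 0.648 × 227.6 = 147.5 lbmol/h; ν_D = −2, so ξ = 147.5/2 = 73.74 lbmol/h.
Outlet amounts (n = n₀ + ν ξ):
  D: 227.6 − 2(73.74) = 80.12
  G: 817 − 3(73.74) = 595.8
  E: 0 + 1(73.74) = 73.74
  H: 0 + 3(73.74) = 221.2
  F: 339.6 (inert)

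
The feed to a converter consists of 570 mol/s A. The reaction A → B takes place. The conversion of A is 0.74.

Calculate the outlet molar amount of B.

A reacted = 0.74 × 570 = 421.8 mol/s; ν_A = −1, so ξ = 421.8/1 = 421.8 mol/s.
Outlet amounts (n = n₀ + ν ξ):
  A: 570 − 1(421.8) = 148.2
  B: 0 + 1(421.8) = 421.8

422 mol/s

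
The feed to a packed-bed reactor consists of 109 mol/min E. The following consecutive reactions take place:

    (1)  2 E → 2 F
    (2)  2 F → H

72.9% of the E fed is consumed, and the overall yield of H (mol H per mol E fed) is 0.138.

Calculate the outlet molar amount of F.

Conversion of E: E consumed = 2ξ₁ = 0.729 × 109 → ξ₁ = 39.73 mol/min.
Yield of H: 1ξ₂ / 109 = 0.138 → ξ₂ = 15.04 mol/min.
Outlet amounts (n = n₀ + Σ ν·ξ):
  E: 109 − 2(39.73) = 29.54
  F: 0 + 2(39.73) − 2(15.04) = 49.38
  H: 0 + 1(15.04) = 15.04

49.4 mol/min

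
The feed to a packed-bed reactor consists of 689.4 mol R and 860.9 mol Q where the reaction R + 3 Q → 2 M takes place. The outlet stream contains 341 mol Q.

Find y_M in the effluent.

0.288

For Q: n = n₀ − 3ξ → 341 = 860.9 − 3ξ, giving ξ = 173.3 mol.
Outlet amounts (n = n₀ + ν ξ):
  R: 689.4 − 1(173.3) = 516.1
  Q: 860.9 − 3(173.3) = 341
  M: 0 + 2(173.3) = 346.6
Total out = 1204 mol; y_M = 346.6 / 1204 = 0.2879.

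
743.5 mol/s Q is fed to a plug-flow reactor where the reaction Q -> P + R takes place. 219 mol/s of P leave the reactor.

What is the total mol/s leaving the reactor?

962 mol/s

For P: n = n₀ + 1ξ → 219 = 0 + 1ξ, giving ξ = 219 mol/s.
Outlet amounts (n = n₀ + ν ξ):
  Q: 743.5 − 1(219) = 524.5
  P: 0 + 1(219) = 219
  R: 0 + 1(219) = 219
Total out = 524.5 + 219 + 219 = 962.5 mol/s.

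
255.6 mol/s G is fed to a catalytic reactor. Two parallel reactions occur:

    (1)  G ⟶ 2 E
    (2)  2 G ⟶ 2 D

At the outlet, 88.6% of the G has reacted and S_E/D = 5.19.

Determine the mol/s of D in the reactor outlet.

Conversion of G: G consumed = 0.886 × 255.6 = 226.5 mol/s = 1ξ₁ + 2ξ₂.
Selectivity: 2ξ₁ / (2ξ₂) = 5.19 → ξ₁ = 5.19 ξ₂.
Substitute: (1·5.19 + 2) ξ₂ = 226.5 → ξ₂ = 31.5 mol/s, ξ₁ = 163.5 mol/s.
Outlet amounts (n = n₀ + Σ ν·ξ):
  G: 255.6 − 1(163.5) − 2(31.5) = 29.14
  E: 0 + 2(163.5) = 326.9
  D: 0 + 2(31.5) = 62.99

63 mol/s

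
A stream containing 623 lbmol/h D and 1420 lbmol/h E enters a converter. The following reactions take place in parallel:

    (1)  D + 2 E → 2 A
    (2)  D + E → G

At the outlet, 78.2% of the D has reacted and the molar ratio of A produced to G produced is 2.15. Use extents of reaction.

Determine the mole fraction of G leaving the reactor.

Conversion of D: D consumed = 0.782 × 623 = 487.2 lbmol/h = 1ξ₁ + 1ξ₂.
Selectivity: 2ξ₁ / (1ξ₂) = 2.15 → ξ₁ = 1.075 ξ₂.
Substitute: (1·1.075 + 1) ξ₂ = 487.2 → ξ₂ = 234.8 lbmol/h, ξ₁ = 252.4 lbmol/h.
Outlet amounts (n = n₀ + Σ ν·ξ):
  D: 623 − 1(252.4) − 1(234.8) = 135.8
  E: 1420 − 2(252.4) − 1(234.8) = 680.4
  A: 0 + 2(252.4) = 504.8
  G: 0 + 1(234.8) = 234.8
Total out = 1556 lbmol/h; y_G = 234.8 / 1556 = 0.1509.

0.151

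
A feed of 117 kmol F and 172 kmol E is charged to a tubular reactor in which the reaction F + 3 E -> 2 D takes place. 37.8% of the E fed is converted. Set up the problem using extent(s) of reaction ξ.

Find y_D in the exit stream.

E reacted = 0.378 × 172 = 65.02 kmol; ν_E = −3, so ξ = 65.02/3 = 21.67 kmol.
Outlet amounts (n = n₀ + ν ξ):
  F: 117 − 1(21.67) = 95.33
  E: 172 − 3(21.67) = 107
  D: 0 + 2(21.67) = 43.34
Total out = 245.7 kmol; y_D = 43.34 / 245.7 = 0.1764.

0.176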